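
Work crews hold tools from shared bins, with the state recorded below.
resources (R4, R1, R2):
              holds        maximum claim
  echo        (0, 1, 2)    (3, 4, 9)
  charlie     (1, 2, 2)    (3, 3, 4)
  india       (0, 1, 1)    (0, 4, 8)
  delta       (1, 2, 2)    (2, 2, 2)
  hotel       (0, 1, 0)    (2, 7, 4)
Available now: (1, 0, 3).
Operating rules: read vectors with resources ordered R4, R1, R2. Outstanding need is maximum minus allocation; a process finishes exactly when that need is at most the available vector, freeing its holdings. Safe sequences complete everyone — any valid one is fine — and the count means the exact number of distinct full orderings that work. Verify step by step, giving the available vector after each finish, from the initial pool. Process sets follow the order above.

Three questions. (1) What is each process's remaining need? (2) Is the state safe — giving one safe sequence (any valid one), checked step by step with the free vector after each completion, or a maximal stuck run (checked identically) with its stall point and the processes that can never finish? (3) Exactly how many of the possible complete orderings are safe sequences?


(1) Outstanding need per process (order R4, R1, R2):
  echo: (3, 3, 7)
  charlie: (2, 1, 2)
  india: (0, 3, 7)
  delta: (1, 0, 0)
  hotel: (2, 6, 4)
(2) SAFE, for example via the order delta, charlie, india, echo, hotel.
Key observation: delta marks the first exact bind of the order: its need (1, 0, 0) fits the free (1, 0, 3) with zero slack on a requested resource.
Step-by-step check:
  pool = (1, 0, 3)
  delta needs (1, 0, 0) <= (1, 0, 3) -> finishes; pool += (1, 2, 2) = (2, 2, 5)
  charlie needs (2, 1, 2) <= (2, 2, 5) -> finishes; pool += (1, 2, 2) = (3, 4, 7)
  india needs (0, 3, 7) <= (3, 4, 7) -> finishes; pool += (0, 1, 1) = (3, 5, 8)
  echo needs (3, 3, 7) <= (3, 5, 8) -> finishes; pool += (0, 1, 2) = (3, 6, 10)
  hotel needs (2, 6, 4) <= (3, 6, 10) -> finishes; pool += (0, 1, 0) = (3, 7, 10)
(3) Exactly 2 of the possible complete orderings are safe sequences.


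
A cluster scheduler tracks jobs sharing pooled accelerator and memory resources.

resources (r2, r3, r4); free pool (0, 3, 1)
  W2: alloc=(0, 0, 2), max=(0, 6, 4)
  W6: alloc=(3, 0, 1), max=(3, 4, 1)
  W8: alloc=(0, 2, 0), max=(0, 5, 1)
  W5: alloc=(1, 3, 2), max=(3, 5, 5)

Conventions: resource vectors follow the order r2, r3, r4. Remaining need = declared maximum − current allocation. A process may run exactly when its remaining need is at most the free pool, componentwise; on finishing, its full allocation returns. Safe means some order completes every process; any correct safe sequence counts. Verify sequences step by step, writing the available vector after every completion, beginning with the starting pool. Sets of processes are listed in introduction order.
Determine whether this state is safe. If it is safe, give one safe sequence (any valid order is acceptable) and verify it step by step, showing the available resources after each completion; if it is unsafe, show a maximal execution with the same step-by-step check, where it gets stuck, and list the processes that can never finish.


The state is UNSAFE.
Key observation: after W8, W6 the pool peaks at (3, 5, 2), and each blocked process is short somewhere: W2 on r3; W5 on r4.
A maximal execution: W8, W6 — then nothing else fits. Verifying each step:
  pool = (0, 3, 1)
  W8: need (0, 3, 1) fits (0, 3, 1); releases (0, 2, 0), pool now (0, 5, 1)
  W6: need (0, 4, 0) fits (0, 5, 1); releases (3, 0, 1), pool now (3, 5, 2)
  blocked: W2 wants (0, 6, 2), pool (3, 5, 2) — not enough r3
  blocked: W5 wants (2, 2, 3), pool (3, 5, 2) — not enough r4
Processes that can never finish: W2 and W5.


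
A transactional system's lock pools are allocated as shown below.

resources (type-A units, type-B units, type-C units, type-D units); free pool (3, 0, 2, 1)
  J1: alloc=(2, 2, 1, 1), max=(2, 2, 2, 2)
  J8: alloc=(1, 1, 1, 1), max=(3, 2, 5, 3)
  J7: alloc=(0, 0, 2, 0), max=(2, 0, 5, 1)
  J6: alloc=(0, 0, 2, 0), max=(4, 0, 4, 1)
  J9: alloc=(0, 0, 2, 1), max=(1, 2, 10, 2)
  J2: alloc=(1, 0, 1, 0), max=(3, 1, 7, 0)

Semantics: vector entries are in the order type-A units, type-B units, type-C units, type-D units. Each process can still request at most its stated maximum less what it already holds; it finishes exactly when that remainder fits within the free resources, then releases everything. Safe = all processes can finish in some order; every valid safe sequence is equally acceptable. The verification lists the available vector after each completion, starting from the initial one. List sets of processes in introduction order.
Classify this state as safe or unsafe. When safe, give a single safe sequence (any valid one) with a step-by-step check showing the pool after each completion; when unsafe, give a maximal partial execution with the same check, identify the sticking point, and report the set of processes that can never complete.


SAFE — a valid safe sequence is J1, J7, J6, J2, J9, J8.
Key observation: the first exact fit in this order is J1 — it needs (0, 0, 1, 1) with (3, 0, 2, 1) free, meeting a requested resource to the last unit.
Check, step by step:
  pool = (3, 0, 2, 1)
  run J1 (needs (0, 0, 1, 1), free (3, 0, 2, 1)); after release of (2, 2, 1, 1) the pool is (5, 2, 3, 2)
  run J7 (needs (2, 0, 3, 1), free (5, 2, 3, 2)); after release of (0, 0, 2, 0) the pool is (5, 2, 5, 2)
  run J6 (needs (4, 0, 2, 1), free (5, 2, 5, 2)); after release of (0, 0, 2, 0) the pool is (5, 2, 7, 2)
  run J2 (needs (2, 1, 6, 0), free (5, 2, 7, 2)); after release of (1, 0, 1, 0) the pool is (6, 2, 8, 2)
  run J9 (needs (1, 2, 8, 1), free (6, 2, 8, 2)); after release of (0, 0, 2, 1) the pool is (6, 2, 10, 3)
  run J8 (needs (2, 1, 4, 2), free (6, 2, 10, 3)); after release of (1, 1, 1, 1) the pool is (7, 3, 11, 4)


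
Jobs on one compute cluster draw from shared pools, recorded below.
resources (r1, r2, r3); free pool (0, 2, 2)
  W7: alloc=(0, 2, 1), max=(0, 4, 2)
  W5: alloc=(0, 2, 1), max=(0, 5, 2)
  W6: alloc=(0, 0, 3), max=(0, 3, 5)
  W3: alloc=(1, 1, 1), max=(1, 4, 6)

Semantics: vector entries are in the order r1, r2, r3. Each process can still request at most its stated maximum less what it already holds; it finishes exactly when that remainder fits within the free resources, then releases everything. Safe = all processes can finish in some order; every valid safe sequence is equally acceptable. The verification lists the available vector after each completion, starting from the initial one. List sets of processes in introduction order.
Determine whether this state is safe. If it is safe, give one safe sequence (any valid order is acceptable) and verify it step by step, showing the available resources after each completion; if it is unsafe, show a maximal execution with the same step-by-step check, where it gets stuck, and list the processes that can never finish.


SAFE. One safe sequence: W7, W6, W3, W5.
Key observation: reading the order forward, W7 is the first process whose need (0, 2, 1) meets the free pool (0, 2, 2) exactly on a resource it requests.
Step-by-step check:
  pool = (0, 2, 2)
  W7 needs (0, 2, 1) <= (0, 2, 2) -> finishes; pool += (0, 2, 1) = (0, 4, 3)
  W6 needs (0, 3, 2) <= (0, 4, 3) -> finishes; pool += (0, 0, 3) = (0, 4, 6)
  W3 needs (0, 3, 5) <= (0, 4, 6) -> finishes; pool += (1, 1, 1) = (1, 5, 7)
  W5 needs (0, 3, 1) <= (1, 5, 7) -> finishes; pool += (0, 2, 1) = (1, 7, 8)


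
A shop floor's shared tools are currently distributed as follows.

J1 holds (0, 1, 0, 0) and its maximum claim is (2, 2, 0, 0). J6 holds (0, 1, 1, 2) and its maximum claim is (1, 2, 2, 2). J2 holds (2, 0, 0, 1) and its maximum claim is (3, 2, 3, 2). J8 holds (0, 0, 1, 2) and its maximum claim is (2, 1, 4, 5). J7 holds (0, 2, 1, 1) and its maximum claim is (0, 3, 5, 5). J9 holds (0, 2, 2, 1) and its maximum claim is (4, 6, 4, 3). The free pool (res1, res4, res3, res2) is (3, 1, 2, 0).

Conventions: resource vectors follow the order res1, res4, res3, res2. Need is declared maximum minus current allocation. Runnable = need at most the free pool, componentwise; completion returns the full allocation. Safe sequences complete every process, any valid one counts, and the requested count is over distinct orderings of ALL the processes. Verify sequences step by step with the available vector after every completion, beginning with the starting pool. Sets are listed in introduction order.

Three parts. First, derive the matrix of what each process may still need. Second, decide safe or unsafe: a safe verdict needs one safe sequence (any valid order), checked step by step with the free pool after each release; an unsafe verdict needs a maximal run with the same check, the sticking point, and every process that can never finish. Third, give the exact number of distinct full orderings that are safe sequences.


(1) Remaining need (order res1, res4, res3, res2):
  J1: (2, 1, 0, 0)
  J6: (1, 1, 1, 0)
  J2: (1, 2, 3, 1)
  J8: (2, 1, 3, 3)
  J7: (0, 1, 4, 4)
  J9: (4, 4, 2, 2)
(2) SAFE, for example via the order J6, J2, J8, J1, J7, J9.
Key observation: at J6 the run first touches a limit — (1, 1, 1, 0) against (3, 1, 2, 0), exact on a resource it actually requests.
Verifying each step:
  pool = (3, 1, 2, 0)
  run J6 (needs (1, 1, 1, 0), free (3, 1, 2, 0)); after release of (0, 1, 1, 2) the pool is (3, 2, 3, 2)
  run J2 (needs (1, 2, 3, 1), free (3, 2, 3, 2)); after release of (2, 0, 0, 1) the pool is (5, 2, 3, 3)
  run J8 (needs (2, 1, 3, 3), free (5, 2, 3, 3)); after release of (0, 0, 1, 2) the pool is (5, 2, 4, 5)
  run J1 (needs (2, 1, 0, 0), free (5, 2, 4, 5)); after release of (0, 1, 0, 0) the pool is (5, 3, 4, 5)
  run J7 (needs (0, 1, 4, 4), free (5, 3, 4, 5)); after release of (0, 2, 1, 1) the pool is (5, 5, 5, 6)
  run J9 (needs (4, 4, 2, 2), free (5, 5, 5, 6)); after release of (0, 2, 2, 1) the pool is (5, 7, 7, 7)
(3) The exact count: 6 of the possible complete orderings are safe sequences.


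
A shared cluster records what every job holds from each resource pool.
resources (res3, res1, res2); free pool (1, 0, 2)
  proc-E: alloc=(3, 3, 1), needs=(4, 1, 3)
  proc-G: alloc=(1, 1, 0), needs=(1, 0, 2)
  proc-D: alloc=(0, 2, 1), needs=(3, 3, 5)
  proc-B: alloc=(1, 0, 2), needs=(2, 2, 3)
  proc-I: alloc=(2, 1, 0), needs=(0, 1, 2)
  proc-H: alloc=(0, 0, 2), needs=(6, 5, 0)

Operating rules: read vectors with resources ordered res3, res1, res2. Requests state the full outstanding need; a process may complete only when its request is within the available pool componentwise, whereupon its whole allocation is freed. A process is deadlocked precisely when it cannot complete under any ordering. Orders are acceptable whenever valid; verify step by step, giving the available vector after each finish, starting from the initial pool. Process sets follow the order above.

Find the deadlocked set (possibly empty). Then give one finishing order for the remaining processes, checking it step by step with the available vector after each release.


The deadlocked set is proc-E, proc-D, proc-B and proc-H.
Key observation: after proc-G, proc-I the pool peaks at (4, 2, 2), and each blocked process is short somewhere: proc-E on res2; proc-D on res1, res2; proc-B on res2; proc-H on res3, res1.
A valid finishing order for the others: proc-G, proc-I. Step-by-step check:
  pool = (1, 0, 2)
  proc-G needs (1, 0, 2) <= (1, 0, 2) -> finishes; pool += (1, 1, 0) = (2, 1, 2)
  proc-I needs (0, 1, 2) <= (2, 1, 2) -> finishes; pool += (2, 1, 0) = (4, 2, 2)
The blocked processes can never fit:
  blocked: proc-E wants (4, 1, 3), pool (4, 2, 2) — not enough res2
  blocked: proc-D wants (3, 3, 5), pool (4, 2, 2) — not enough res1 and res2
  blocked: proc-B wants (2, 2, 3), pool (4, 2, 2) — not enough res2
  blocked: proc-H wants (6, 5, 0), pool (4, 2, 2) — not enough res3 and res1


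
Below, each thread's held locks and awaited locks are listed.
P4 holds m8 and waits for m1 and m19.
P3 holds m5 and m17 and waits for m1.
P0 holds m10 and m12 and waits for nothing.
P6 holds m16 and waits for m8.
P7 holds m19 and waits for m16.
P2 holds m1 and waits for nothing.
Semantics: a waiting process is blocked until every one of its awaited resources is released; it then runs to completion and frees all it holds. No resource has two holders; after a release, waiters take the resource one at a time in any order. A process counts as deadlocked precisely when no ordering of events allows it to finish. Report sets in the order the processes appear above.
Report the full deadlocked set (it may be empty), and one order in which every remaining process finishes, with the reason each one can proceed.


The deadlocked set is P4, P6 and P7.
Key observation: the cycle P4 -> P7 -> P6 -> P4 can never break — each member waits on the next; no other process is dragged down with it.
The rest can finish in the order P0, P2, P3.
Step-by-step check:
  P0: no waits; runs immediately, freeing m10 and m12
  P2: no waits; runs immediately, freeing m1
  P3: everything it awaited (m1) is free; runs, freeing m5 and m17


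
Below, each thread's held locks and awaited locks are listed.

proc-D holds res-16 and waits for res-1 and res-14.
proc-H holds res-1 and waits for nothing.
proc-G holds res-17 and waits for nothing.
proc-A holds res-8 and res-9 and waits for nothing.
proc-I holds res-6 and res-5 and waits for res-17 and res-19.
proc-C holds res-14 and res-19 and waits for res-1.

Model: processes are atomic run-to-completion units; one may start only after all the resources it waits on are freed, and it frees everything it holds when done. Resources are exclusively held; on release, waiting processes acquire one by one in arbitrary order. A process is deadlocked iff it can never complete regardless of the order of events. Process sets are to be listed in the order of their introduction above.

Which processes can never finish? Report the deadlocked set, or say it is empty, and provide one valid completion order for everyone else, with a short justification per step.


Nothing here is deadlocked.
Key observation: the waits form no ring: some process can always run, and its releases unblock the others one by one.
One completion order for the rest: proc-H, proc-G, proc-C, proc-I, proc-A, proc-D.
Walking it through:
  proc-H waits on nothing -> runs at once and releases res-1
  proc-G waits on nothing -> runs at once and releases res-17
  proc-C: everything it awaited (res-1) is free; runs, freeing res-14 and res-19
  proc-I: everything it awaited (res-17 and res-19) is free; runs, freeing res-6 and res-5
  proc-A waits on nothing -> runs at once and releases res-8 and res-9
  proc-D: everything it awaited (res-1 and res-14) is free; runs, freeing res-16


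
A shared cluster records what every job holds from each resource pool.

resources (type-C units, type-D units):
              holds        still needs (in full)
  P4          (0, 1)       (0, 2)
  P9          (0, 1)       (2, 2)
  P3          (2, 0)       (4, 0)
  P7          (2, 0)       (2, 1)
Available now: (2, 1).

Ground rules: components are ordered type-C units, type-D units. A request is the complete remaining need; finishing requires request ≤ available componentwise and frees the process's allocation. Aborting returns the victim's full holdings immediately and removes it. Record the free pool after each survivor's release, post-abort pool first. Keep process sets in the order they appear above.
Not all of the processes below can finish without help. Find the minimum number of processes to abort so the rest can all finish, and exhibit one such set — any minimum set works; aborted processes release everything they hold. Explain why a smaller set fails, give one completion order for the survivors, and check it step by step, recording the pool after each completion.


The answer: abort P9.
Key observation: aborting P9 returns (0, 1), and P4 — hopeless before — runs at step 3 with the returned capacity in the pool.
Minimality: the empty abort set fails — the state is deadlocked as it stands.
One survivor order: P7, P3, P4. Step-by-step check (post-abort pool first):
  pool = (2, 2)
  P7: need (2, 1) fits (2, 2); releases (2, 0), pool now (4, 2)
  P3: need (4, 0) fits (4, 2); releases (2, 0), pool now (6, 2)
  P4: need (0, 2) fits (6, 2); releases (0, 1), pool now (6, 3)


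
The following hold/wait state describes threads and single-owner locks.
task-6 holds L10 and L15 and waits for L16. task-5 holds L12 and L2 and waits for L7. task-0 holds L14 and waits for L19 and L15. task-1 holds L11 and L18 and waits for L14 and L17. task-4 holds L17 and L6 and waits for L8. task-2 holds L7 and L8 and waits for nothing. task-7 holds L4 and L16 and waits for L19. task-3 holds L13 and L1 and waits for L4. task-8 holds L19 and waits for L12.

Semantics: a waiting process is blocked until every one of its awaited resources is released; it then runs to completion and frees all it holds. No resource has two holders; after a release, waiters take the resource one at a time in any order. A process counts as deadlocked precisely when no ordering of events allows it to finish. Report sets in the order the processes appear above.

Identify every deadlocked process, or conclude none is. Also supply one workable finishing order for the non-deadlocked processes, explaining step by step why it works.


No process is deadlocked.
Key observation: the wait relation is loop-free; peeling off processes with no waits unwinds the whole state.
One completion order for the rest: task-2, task-5, task-8, task-4, task-7, task-6, task-3, task-0, task-1.
Verifying each step:
  run task-2 (it waits on nothing); releases L7 and L8
  task-5: everything it awaited (L7) is free; runs, freeing L12 and L2
  task-8: everything it awaited (L12) is free; runs, freeing L19
  task-4: everything it awaited (L8) is free; runs, freeing L17 and L6
  task-7: everything it awaited (L19) is free; runs, freeing L4 and L16
  task-6: everything it awaited (L16) is free; runs, freeing L10 and L15
  task-3: everything it awaited (L4) is free; runs, freeing L13 and L1
  task-0: everything it awaited (L19 and L15) is free; runs, freeing L14
  task-1: everything it awaited (L14 and L17) is free; runs, freeing L11 and L18


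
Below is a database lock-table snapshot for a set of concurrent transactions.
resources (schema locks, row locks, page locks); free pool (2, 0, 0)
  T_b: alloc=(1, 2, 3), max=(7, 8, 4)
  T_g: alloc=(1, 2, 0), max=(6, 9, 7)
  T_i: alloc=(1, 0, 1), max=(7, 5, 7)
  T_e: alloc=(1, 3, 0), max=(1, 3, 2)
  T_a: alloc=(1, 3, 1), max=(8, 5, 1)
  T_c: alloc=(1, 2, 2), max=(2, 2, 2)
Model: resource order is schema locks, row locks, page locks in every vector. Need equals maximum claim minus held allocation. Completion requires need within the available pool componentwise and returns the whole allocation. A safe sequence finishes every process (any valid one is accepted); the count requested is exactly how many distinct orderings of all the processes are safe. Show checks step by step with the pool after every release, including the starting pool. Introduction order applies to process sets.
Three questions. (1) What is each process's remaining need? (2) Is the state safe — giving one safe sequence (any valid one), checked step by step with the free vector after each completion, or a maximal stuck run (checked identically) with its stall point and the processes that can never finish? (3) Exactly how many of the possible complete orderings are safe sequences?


(1) Outstanding need per process (order schema locks, row locks, page locks):
  T_b: (6, 6, 1)
  T_g: (5, 7, 7)
  T_i: (6, 5, 6)
  T_e: (0, 0, 2)
  T_a: (7, 2, 0)
  T_c: (1, 0, 0)
(2) UNSAFE.
Key observation: T_c, T_e can finish, but then (4, 5, 2) is all there is, and the blocked group's schema locks demands exceed it.
Going as far as possible: T_c, T_e; after that, nothing fits. Verifying each step:
  pool = (2, 0, 0)
  T_c needs (1, 0, 0) <= (2, 0, 0) -> finishes; pool += (1, 2, 2) = (3, 2, 2)
  T_e needs (0, 0, 2) <= (3, 2, 2) -> finishes; pool += (1, 3, 0) = (4, 5, 2)
  T_b cannot run: need (6, 6, 1) vs free (4, 5, 2) (insufficient schema locks and row locks)
  T_g cannot run: need (5, 7, 7) vs free (4, 5, 2) (insufficient schema locks, row locks and page locks)
  T_i cannot run: need (6, 5, 6) vs free (4, 5, 2) (insufficient schema locks and page locks)
  T_a cannot run: need (7, 2, 0) vs free (4, 5, 2) (insufficient schema locks)
Never able to finish: T_b, T_g, T_i and T_a.
(3) Precisely 0 of the possible complete orderings are safe sequences.


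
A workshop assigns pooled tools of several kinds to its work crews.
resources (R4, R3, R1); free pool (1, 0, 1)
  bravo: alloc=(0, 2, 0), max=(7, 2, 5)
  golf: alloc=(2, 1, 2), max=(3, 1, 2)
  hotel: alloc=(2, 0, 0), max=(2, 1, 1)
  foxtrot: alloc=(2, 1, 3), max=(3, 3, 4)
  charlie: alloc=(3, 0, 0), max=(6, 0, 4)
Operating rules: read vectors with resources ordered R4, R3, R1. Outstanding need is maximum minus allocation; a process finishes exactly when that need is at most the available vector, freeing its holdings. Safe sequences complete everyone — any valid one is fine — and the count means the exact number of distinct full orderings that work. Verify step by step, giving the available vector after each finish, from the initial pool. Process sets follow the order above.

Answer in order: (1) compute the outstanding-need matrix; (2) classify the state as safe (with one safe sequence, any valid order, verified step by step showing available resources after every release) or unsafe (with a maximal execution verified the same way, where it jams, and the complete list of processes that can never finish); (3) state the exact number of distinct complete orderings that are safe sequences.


(1) Remaining need (order R4, R3, R1):
  bravo: (7, 0, 5)
  golf: (1, 0, 0)
  hotel: (0, 1, 1)
  foxtrot: (1, 2, 1)
  charlie: (3, 0, 4)
(2) UNSAFE — no complete ordering exists.
Key observation: after golf, hotel the pool peaks at (5, 1, 3), and each blocked process is short somewhere: bravo on R4, R1; foxtrot on R3; charlie on R1.
A maximal execution: golf, hotel — then nothing else fits. Step-by-step check:
  pool = (1, 0, 1)
  golf: need (1, 0, 0) fits (1, 0, 1); releases (2, 1, 2), pool now (3, 1, 3)
  hotel: need (0, 1, 1) fits (3, 1, 3); releases (2, 0, 0), pool now (5, 1, 3)
  bravo still needs (7, 0, 5) but only (5, 1, 3) is free — short on R4 and R1
  foxtrot still needs (1, 2, 1) but only (5, 1, 3) is free — short on R3
  charlie still needs (3, 0, 4) but only (5, 1, 3) is free — short on R1
Permanently blocked: bravo, foxtrot and charlie.
(3) Precisely 0 of the possible complete orderings are safe sequences.


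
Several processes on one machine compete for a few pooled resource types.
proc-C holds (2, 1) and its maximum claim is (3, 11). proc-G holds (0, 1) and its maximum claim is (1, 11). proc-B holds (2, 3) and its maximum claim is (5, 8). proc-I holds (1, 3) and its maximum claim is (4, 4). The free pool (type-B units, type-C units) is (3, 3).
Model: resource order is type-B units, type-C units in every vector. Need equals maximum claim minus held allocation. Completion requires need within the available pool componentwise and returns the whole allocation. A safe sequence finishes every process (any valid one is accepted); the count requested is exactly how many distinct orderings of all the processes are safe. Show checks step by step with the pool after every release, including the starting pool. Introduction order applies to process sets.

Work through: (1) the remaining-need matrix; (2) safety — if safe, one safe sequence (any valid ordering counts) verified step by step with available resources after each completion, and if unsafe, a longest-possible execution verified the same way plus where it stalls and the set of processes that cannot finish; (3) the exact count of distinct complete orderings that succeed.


(1) Remaining need (order type-B units, type-C units):
  proc-C: (1, 10)
  proc-G: (1, 10)
  proc-B: (3, 5)
  proc-I: (3, 1)
(2) UNSAFE.
Key observation: type-C units is the bottleneck — with proc-I, proc-B done the pool holds (6, 9), short of every remaining need.
Going as far as possible: proc-I, proc-B; after that, nothing fits. Verifying each step:
  pool = (3, 3)
  proc-I: need (3, 1) fits (3, 3); releases (1, 3), pool now (4, 6)
  proc-B: need (3, 5) fits (4, 6); releases (2, 3), pool now (6, 9)
  proc-C cannot run: need (1, 10) vs free (6, 9) (insufficient type-C units)
  proc-G cannot run: need (1, 10) vs free (6, 9) (insufficient type-C units)
Never able to finish: proc-C and proc-G.
(3) Exactly 0 of the possible complete orderings are safe sequences.


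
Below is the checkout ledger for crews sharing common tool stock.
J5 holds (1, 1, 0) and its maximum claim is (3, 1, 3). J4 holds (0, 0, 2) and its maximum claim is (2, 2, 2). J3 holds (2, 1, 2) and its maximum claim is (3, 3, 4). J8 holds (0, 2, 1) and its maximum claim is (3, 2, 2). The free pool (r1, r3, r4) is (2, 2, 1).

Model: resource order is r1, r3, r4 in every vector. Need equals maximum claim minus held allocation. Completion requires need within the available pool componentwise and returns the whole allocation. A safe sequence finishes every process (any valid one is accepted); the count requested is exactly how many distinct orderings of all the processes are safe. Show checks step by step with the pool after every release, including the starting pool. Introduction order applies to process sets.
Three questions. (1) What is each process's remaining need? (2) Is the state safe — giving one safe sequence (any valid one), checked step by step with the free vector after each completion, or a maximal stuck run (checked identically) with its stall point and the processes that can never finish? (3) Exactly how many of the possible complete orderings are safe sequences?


(1) Remaining need (order r1, r3, r4):
  J5: (2, 0, 3)
  J4: (2, 2, 0)
  J3: (1, 2, 2)
  J8: (3, 0, 1)
(2) The state is SAFE; one workable sequence: J4, J3, J5, J8.
Key observation: J4 is the earliest step where a requested resource binds exactly: need (2, 2, 0), pool (2, 2, 1) at its turn.
Walking it through:
  pool = (2, 2, 1)
  J4: need (2, 2, 0) fits (2, 2, 1); releases (0, 0, 2), pool now (2, 2, 3)
  J3: need (1, 2, 2) fits (2, 2, 3); releases (2, 1, 2), pool now (4, 3, 5)
  J5: need (2, 0, 3) fits (4, 3, 5); releases (1, 1, 0), pool now (5, 4, 5)
  J8: need (3, 0, 1) fits (5, 4, 5); releases (0, 2, 1), pool now (5, 6, 6)
(3) Precisely 4 of the possible complete orderings are safe sequences.


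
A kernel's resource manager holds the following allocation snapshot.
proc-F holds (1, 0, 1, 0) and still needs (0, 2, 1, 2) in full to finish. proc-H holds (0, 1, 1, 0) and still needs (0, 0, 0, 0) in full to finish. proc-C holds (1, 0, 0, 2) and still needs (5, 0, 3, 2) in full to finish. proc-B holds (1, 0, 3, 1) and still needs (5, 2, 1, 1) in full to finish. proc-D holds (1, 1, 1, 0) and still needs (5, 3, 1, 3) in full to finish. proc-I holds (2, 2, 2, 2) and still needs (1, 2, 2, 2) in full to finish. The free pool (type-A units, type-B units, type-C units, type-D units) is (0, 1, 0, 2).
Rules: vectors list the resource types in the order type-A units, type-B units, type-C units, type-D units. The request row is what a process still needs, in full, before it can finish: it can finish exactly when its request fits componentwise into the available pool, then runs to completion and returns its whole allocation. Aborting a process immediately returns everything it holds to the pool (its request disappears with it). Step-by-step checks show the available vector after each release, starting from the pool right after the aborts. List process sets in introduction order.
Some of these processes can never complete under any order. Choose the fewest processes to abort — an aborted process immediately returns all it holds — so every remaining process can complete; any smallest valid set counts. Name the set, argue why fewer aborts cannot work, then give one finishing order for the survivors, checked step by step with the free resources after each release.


Abort proc-B and proc-D.
Key observation: the deadlocked proc-C becomes finishable only because proc-B and proc-D released (2, 1, 4, 1); it completes at step 3 below.
Why nothing smaller works — every single abort fails: proc-F alone leaves proc-C blocked (short on type-A units); proc-H alone leaves proc-C blocked (short on type-A units); proc-C alone leaves proc-B blocked (short on type-A units); proc-B alone leaves proc-C blocked (short on type-A units); proc-D alone leaves proc-C blocked (short on type-A units); proc-I alone leaves proc-C blocked (short on type-A units).
Survivors finish in the order: proc-F, proc-I, proc-C, proc-H. Walking it through (pool after the aborts first):
  pool = (2, 2, 4, 3)
  proc-F: need (0, 2, 1, 2) fits (2, 2, 4, 3); releases (1, 0, 1, 0), pool now (3, 2, 5, 3)
  proc-I: need (1, 2, 2, 2) fits (3, 2, 5, 3); releases (2, 2, 2, 2), pool now (5, 4, 7, 5)
  proc-C: need (5, 0, 3, 2) fits (5, 4, 7, 5); releases (1, 0, 0, 2), pool now (6, 4, 7, 7)
  proc-H: need (0, 0, 0, 0) fits (6, 4, 7, 7); releases (0, 1, 1, 0), pool now (6, 5, 8, 7)


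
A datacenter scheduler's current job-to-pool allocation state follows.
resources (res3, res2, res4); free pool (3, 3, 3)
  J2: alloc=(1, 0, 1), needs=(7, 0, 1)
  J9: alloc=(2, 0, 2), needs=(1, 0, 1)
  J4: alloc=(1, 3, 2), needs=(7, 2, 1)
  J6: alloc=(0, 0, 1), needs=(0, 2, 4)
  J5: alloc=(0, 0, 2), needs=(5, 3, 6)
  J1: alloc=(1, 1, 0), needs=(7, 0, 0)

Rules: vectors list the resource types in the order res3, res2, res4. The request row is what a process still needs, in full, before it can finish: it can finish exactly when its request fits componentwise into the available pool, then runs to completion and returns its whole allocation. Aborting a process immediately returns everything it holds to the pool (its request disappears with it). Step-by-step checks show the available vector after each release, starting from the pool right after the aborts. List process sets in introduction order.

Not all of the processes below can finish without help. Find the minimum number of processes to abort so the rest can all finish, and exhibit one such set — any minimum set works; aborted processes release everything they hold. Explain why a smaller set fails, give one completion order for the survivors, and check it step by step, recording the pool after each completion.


Minimum abort set: J2 and J1.
Key observation: before aborting J2 and J1, J4 was permanently blocked — no order could ever run it; afterwards it completes at step 3.
No one abort is enough; case by case: J2 alone leaves J4 blocked (short on res3); J9 alone leaves J2 blocked (short on res3); J4 alone leaves J2 blocked (short on res3); J6 alone leaves J2 blocked (short on res3); J5 alone leaves J2 blocked (short on res3); J1 alone leaves J2 blocked (short on res3).
Survivors finish in the order: J9, J5, J4, J6. Step-by-step check (pool after the aborts first):
  pool = (5, 4, 4)
  J9: need (1, 0, 1) fits (5, 4, 4); releases (2, 0, 2), pool now (7, 4, 6)
  J5: need (5, 3, 6) fits (7, 4, 6); releases (0, 0, 2), pool now (7, 4, 8)
  J4: need (7, 2, 1) fits (7, 4, 8); releases (1, 3, 2), pool now (8, 7, 10)
  J6: need (0, 2, 4) fits (8, 7, 10); releases (0, 0, 1), pool now (8, 7, 11)


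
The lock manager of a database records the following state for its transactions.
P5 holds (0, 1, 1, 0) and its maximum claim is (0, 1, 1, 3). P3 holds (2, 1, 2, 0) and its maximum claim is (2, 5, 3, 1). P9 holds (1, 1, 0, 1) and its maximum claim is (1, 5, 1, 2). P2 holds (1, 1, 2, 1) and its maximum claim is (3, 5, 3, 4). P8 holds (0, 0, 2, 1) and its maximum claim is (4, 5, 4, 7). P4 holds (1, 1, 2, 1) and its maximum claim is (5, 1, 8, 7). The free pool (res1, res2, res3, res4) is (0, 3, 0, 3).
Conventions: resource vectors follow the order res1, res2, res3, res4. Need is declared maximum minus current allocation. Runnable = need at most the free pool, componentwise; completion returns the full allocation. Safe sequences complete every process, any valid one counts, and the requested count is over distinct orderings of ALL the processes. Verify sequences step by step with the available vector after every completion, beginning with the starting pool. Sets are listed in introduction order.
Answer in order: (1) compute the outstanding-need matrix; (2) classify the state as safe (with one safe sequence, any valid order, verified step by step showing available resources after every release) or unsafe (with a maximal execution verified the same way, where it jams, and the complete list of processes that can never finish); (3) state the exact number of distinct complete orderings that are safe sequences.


(1) Need matrix, components ordered res1, res2, res3, res4:
  P5: (0, 0, 0, 3)
  P3: (0, 4, 1, 1)
  P9: (0, 4, 1, 1)
  P2: (2, 4, 1, 3)
  P8: (4, 5, 2, 6)
  P4: (4, 0, 6, 6)
(2) UNSAFE.
Key observation: after P5, P9, P3, P2 complete, (4, 7, 5, 5) is the best the pool ever gets, yet each leftover process wants more res4.
Going as far as possible: P5, P9, P3, P2; after that, nothing fits. Check, step by step:
  pool = (0, 3, 0, 3)
  run P5 (needs (0, 0, 0, 3), free (0, 3, 0, 3)); after release of (0, 1, 1, 0) the pool is (0, 4, 1, 3)
  run P9 (needs (0, 4, 1, 1), free (0, 4, 1, 3)); after release of (1, 1, 0, 1) the pool is (1, 5, 1, 4)
  run P3 (needs (0, 4, 1, 1), free (1, 5, 1, 4)); after release of (2, 1, 2, 0) the pool is (3, 6, 3, 4)
  run P2 (needs (2, 4, 1, 3), free (3, 6, 3, 4)); after release of (1, 1, 2, 1) the pool is (4, 7, 5, 5)
  P8 still needs (4, 5, 2, 6) but only (4, 7, 5, 5) is free — short on res4
  P4 still needs (4, 0, 6, 6) but only (4, 7, 5, 5) is free — short on res3 and res4
Never able to finish: P8 and P4.
(3) Precisely 0 of the possible complete orderings are safe sequences.


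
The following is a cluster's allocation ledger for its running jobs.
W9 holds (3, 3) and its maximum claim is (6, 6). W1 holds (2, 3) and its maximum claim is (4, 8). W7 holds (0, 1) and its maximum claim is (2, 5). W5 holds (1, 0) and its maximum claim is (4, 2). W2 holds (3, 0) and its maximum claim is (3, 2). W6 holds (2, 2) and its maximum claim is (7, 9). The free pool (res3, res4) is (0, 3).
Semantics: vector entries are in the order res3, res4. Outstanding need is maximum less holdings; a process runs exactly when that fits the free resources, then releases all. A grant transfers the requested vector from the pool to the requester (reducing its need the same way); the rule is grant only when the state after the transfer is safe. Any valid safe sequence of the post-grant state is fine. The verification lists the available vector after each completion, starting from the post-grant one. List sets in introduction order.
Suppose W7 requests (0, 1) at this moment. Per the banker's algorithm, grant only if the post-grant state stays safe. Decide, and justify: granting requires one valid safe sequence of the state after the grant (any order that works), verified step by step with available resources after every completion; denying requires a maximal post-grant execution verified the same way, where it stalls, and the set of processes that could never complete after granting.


DENY. Granting would leave the state unsafe.
Key observation: even finishing W2, W5 leaves just (4, 2) free — too little res4 for any of the remaining processes.
On the post-grant state, W2, W5 is a maximal run — nothing extends it. Walking it through:
  pool = (0, 2)
  W2: need (0, 2) fits (0, 2); releases (3, 0), pool now (3, 2)
  W5: need (3, 2) fits (3, 2); releases (1, 0), pool now (4, 2)
  blocked: W9 wants (3, 3), pool (4, 2) — not enough res4
  blocked: W1 wants (2, 5), pool (4, 2) — not enough res4
  blocked: W7 wants (2, 3), pool (4, 2) — not enough res4
  blocked: W6 wants (5, 7), pool (4, 2) — not enough res3 and res4
Post-grant, the permanently blocked set is W9, W1, W7 and W6.


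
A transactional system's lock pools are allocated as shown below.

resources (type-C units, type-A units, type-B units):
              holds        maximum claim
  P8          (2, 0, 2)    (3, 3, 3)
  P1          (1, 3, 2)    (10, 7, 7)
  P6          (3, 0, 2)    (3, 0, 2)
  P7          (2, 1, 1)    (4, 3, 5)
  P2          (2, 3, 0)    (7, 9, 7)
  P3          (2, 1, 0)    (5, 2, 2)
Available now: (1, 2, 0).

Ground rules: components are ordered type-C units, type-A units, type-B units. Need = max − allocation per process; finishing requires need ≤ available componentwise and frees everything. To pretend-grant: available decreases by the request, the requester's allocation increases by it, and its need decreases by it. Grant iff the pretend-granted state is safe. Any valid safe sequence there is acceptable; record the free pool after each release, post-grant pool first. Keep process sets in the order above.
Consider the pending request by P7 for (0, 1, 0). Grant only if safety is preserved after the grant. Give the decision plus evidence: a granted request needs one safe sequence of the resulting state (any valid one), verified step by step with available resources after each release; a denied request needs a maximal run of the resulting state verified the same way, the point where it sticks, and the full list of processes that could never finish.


DENY — the pretend-granted state is unsafe.
Key observation: after P6, P3 the pool peaks at (6, 2, 2), and each blocked process is short somewhere: P8 on type-A units; P1 on type-C units, type-A units, type-B units; P7 on type-B units; P2 on type-A units, type-B units.
Pretend the grant happened; the run P6, P3 goes as far as possible. Verifying each step:
  pool = (1, 1, 0)
  run P6 (needs (0, 0, 0), free (1, 1, 0)); after release of (3, 0, 2) the pool is (4, 1, 2)
  run P3 (needs (3, 1, 2), free (4, 1, 2)); after release of (2, 1, 0) the pool is (6, 2, 2)
  P8 still needs (1, 3, 1) but only (6, 2, 2) is free — short on type-A units
  P1 still needs (9, 4, 5) but only (6, 2, 2) is free — short on type-C units, type-A units and type-B units
  P7 still needs (2, 1, 4) but only (6, 2, 2) is free — short on type-B units
  P2 still needs (5, 6, 7) but only (6, 2, 2) is free — short on type-A units and type-B units
Post-grant, the permanently blocked set is P8, P1, P7 and P2.


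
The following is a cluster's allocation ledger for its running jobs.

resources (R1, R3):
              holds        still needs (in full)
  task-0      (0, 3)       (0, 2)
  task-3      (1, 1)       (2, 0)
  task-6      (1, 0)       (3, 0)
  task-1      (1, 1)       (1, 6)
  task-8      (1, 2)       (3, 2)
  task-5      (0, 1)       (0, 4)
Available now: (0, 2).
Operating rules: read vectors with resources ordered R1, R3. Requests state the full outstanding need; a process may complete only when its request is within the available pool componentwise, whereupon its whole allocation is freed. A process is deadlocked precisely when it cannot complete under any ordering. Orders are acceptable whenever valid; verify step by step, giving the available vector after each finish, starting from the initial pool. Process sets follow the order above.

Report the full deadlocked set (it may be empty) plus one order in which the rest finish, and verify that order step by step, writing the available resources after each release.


Deadlocked: task-3, task-6, task-1 and task-8.
Key observation: the pool after task-0, task-5 is (0, 6); every surviving request exceeds it in R1, so progress ends there.
The rest can finish in the order task-0, task-5. Walking it through:
  pool = (0, 2)
  task-0: need (0, 2) fits (0, 2); releases (0, 3), pool now (0, 5)
  task-5: need (0, 4) fits (0, 5); releases (0, 1), pool now (0, 6)
None of the blocked processes ever fits:
  task-3 cannot run: need (2, 0) vs free (0, 6) (insufficient R1)
  task-6 cannot run: need (3, 0) vs free (0, 6) (insufficient R1)
  task-1 cannot run: need (1, 6) vs free (0, 6) (insufficient R1)
  task-8 cannot run: need (3, 2) vs free (0, 6) (insufficient R1)


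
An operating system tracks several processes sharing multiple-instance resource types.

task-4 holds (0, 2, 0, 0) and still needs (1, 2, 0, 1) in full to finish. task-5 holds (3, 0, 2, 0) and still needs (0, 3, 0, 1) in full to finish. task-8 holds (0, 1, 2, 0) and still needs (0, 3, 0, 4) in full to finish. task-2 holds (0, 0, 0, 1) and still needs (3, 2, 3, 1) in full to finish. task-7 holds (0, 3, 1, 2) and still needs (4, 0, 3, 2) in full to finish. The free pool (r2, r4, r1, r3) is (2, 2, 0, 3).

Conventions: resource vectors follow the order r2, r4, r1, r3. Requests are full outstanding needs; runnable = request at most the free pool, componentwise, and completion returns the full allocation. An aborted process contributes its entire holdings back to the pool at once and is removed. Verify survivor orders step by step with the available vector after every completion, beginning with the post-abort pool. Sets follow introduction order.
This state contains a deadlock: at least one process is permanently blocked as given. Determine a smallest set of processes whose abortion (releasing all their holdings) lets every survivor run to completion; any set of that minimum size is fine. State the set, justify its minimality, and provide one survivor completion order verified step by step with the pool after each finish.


Minimum abort set: task-2.
Key observation: task-8 had no path to completion before; after the abort of task-2 ((0, 0, 0, 1) returned), step 3 is where it fits.
Minimality: the empty abort set fails — the state is deadlocked as it stands.
Survivors finish in the order: task-4, task-5, task-8, task-7. Check, step by step (pool after the aborts first):
  pool = (2, 2, 0, 4)
  task-4: need (1, 2, 0, 1) fits (2, 2, 0, 4); releases (0, 2, 0, 0), pool now (2, 4, 0, 4)
  task-5: need (0, 3, 0, 1) fits (2, 4, 0, 4); releases (3, 0, 2, 0), pool now (5, 4, 2, 4)
  task-8: need (0, 3, 0, 4) fits (5, 4, 2, 4); releases (0, 1, 2, 0), pool now (5, 5, 4, 4)
  task-7: need (4, 0, 3, 2) fits (5, 5, 4, 4); releases (0, 3, 1, 2), pool now (5, 8, 5, 6)
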